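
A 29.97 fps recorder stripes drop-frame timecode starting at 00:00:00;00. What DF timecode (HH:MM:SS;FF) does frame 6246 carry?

00:03:28;12

Ten DF minutes hold 17982 frames, so frame 6246 lies in block 0 (frames 0–17981) with 6246 frames into that block.
The block's first minute is 1800 frames and the rest 1798 each; 6246 frames reaches minute 3, so 0 × 18 + 3 × 2 = 6 labels have been skipped so far.
Adding those back, label number 6246 + 6 = 6252 at 30 labels/s is 208 s + 12 f = 0 h 3 min 28 s frame 12, i.e. 00:03:28;12.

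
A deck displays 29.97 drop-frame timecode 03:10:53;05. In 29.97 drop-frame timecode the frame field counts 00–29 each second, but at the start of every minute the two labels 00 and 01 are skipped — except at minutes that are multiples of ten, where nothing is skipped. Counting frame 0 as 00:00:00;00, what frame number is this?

343253

As if non-drop at 30 labels/s: (3 × 3600 + 10 × 60 + 53) × 30 + 5 = 343595.
Minute boundaries passed: 190; those not divisible by 10: 190 − 19 = 171; dropped labels = 2 × 171 = 342.
Actual frame index = 343595 − 342 = 343253.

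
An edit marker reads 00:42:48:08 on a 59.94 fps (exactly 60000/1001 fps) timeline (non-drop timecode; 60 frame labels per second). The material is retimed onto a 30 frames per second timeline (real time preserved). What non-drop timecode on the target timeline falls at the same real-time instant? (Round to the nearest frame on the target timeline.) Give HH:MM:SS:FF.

00:42:50:21

Source frame index: (0×3600 + 42×60 + 48) × 60 + 8 = 154088.
Real time: 154088 / (60000/1001) = 19280261/7500 s.
Target frame: (19280261/7500) × (30) = 19280261/250 ≈ 77121.044 → 77121.
At 30 labels/s: frame 77121 → 00:42:50:21.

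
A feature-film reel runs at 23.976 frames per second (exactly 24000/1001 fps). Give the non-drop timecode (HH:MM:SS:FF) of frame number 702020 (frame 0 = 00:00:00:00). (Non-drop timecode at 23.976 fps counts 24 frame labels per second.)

702020 ÷ 24 = 29250 full seconds, remainder 20 frames.
29250 s = 8 h 7 min 30 s.
Timecode: 08:07:30:20.

08:07:30:20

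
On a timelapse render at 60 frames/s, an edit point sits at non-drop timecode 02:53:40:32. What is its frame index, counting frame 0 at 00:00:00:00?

frame 625232

Total seconds to the label: (2 × 3600 + 53 × 60 + 40) = 10420.
Frame index = 10420 × 60 + 32 = 625232.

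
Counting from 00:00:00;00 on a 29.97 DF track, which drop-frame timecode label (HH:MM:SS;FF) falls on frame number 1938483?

Each 10-minute DF block holds 10 × 60 × 30 − 9 × 2 = 17982 frames. 1938483 ÷ 17982 → 107 full blocks, remainder 14409.
Within the partial block the first minute is 1800 frames and each further minute 1798, so 8 further minute boundaries passed. Total skipped labels = 18 × 107 + 2 × 8 = 1942.
Non-drop label index = 1938483 + 1942 = 1940425; at 30 labels/s that is 17:58:00:25, i.e. DF 17:58:00;25.

17:58:00;25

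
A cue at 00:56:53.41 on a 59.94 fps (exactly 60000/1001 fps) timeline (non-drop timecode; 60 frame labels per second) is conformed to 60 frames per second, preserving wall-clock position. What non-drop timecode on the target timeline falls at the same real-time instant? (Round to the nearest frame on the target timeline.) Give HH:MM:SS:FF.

Source frame index: (0×3600 + 56×60 + 53) × 60 + 41 = 204821.
Real time: 204821 / (60000/1001) = 205025821/60000 s.
Target frame: (205025821/60000) × (60) = 205025821/1000 ≈ 205025.821 → 205026.
At 60 labels/s: frame 205026 → 00:56:57:06.

00:56:57:06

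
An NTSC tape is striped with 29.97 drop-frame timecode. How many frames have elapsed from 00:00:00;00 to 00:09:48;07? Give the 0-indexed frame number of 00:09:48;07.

As if non-drop at 30 labels/s: (0 × 3600 + 9 × 60 + 48) × 30 + 7 = 17647.
Minute boundaries passed: 9; those not divisible by 10: 9 − 0 = 9; dropped labels = 2 × 9 = 18.
Actual frame index = 17647 − 18 = 17629.

17629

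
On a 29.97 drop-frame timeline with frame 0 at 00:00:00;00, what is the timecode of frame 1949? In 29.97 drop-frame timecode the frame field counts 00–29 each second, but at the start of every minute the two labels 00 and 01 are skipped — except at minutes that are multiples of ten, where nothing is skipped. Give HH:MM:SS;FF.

00:01:05;01

Ten DF minutes hold 17982 frames, so frame 1949 lies in block 0 (frames 0–17981) with 1949 frames into that block.
The block's first minute is 1800 frames and the rest 1798 each; 1949 frames reaches minute 1, so 0 × 18 + 1 × 2 = 2 labels have been skipped so far.
Adding those back, label number 1949 + 2 = 1951 at 30 labels/s is 65 s + 1 f = 0 h 1 min 5 s frame 1, i.e. 00:01:05;01.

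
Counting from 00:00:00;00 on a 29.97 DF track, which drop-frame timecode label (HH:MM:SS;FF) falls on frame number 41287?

Ten DF minutes hold 17982 frames, so frame 41287 lies in block 2 (frames 35964–53945) with 5323 frames into that block.
The block's first minute is 1800 frames and the rest 1798 each; 5323 frames reaches minute 2, so 2 × 18 + 2 × 2 = 40 labels have been skipped so far.
Adding those back, label number 41287 + 40 = 41327 at 30 labels/s is 1377 s + 17 f = 0 h 22 min 57 s frame 17, i.e. 00:22:57;17.

00:22:57;17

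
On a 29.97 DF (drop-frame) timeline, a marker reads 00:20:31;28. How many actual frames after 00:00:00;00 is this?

Complete 10-minute blocks: 2, each 17982 frames → 35964.
Remaining 0 whole minutes in the current block: 0 frames.
Within the current minute: 31 × 30 + 28 = 958. Total = 35964 + 0 + 958 = 36922.

36922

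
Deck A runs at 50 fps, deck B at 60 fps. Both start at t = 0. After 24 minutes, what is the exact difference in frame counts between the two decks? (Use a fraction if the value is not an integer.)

24 min = 1440 s.
A emits 50 × 1440 = 72000 frames; B emits 60 × 1440 = 86400.
Difference = 14400 frames; B is ahead of A.

14400 frames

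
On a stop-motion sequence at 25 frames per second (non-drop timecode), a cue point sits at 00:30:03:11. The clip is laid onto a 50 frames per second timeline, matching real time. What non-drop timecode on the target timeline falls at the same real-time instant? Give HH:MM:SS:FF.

00:30:03:22

Source frame index: (0×3600 + 30×60 + 3) × 25 + 11 = 45086.
Real time: 45086 / (25) = 45086/25 s.
Target frame: (45086/25) × (50) = 90172.
At 50 labels/s: frame 90172 → 00:30:03:22.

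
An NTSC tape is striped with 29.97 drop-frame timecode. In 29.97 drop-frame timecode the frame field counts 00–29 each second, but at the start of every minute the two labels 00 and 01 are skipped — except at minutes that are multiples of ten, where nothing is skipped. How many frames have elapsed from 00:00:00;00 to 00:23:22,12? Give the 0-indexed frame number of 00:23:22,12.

As if non-drop at 30 labels/s: (0 × 3600 + 23 × 60 + 22) × 30 + 12 = 42072.
Minute boundaries passed: 23; those not divisible by 10: 23 − 2 = 21; dropped labels = 2 × 21 = 42.
Actual frame index = 42072 − 42 = 42030.

42030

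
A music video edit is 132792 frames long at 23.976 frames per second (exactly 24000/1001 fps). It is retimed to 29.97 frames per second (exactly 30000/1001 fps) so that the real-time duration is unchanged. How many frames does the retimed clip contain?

Target frames = source frames × (target rate / source rate) = 132792 × (30000/1001)/(24000/1001) = 132792 × 5/4 = 165990.

165990 frames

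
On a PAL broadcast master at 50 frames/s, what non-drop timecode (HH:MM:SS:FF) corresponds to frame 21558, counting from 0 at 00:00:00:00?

00:07:11:08

21558 ÷ 50 = 431 full seconds, remainder 8 frames.
431 s = 0 h 7 min 11 s.
Timecode: 00:07:11:08.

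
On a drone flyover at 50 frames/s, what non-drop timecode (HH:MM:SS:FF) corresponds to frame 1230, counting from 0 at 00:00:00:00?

1230 ÷ 50 = 24 full seconds, remainder 30 frames.
24 s = 0 h 0 min 24 s.
Timecode: 00:00:24:30.

00:00:24:30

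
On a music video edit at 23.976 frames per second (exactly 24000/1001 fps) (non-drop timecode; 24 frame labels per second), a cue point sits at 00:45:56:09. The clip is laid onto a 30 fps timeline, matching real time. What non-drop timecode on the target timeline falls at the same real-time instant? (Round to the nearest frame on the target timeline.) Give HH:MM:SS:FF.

00:45:59:04

Source frame index: (0×3600 + 45×60 + 56) × 24 + 9 = 66153.
Real time: 66153 / (24000/1001) = 22073051/8000 s.
Target frame: (22073051/8000) × (30) = 66219153/800 ≈ 82773.941 → 82774.
At 30 labels/s: frame 82774 → 00:45:59:04.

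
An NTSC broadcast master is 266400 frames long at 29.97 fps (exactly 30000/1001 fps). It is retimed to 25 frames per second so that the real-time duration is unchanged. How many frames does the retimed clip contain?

222222 frames

Target frames = source frames × (target rate / source rate) = 266400 × (25)/(30000/1001) = 266400 × 1001/1200 = 222222.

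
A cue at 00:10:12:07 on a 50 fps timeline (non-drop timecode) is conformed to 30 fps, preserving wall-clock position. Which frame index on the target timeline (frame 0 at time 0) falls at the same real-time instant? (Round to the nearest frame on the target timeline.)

frame 18364

Source frame index: (0×3600 + 10×60 + 12) × 50 + 7 = 30607.
Real time: 30607 / (50) = 30607/50 s.
Target frame: (30607/50) × (30) = 91821/5 ≈ 18364.200 → 18364.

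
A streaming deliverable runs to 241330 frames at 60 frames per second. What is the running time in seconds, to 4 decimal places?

Running time = 241330 × 1/60 = 24133/6 s ≈ 4022.1667 s.

4022.1667 seconds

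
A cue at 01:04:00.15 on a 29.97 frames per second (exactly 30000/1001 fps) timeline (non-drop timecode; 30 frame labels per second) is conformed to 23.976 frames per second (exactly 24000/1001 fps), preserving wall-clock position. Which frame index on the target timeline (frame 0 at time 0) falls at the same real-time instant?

frame 92172

Source frame index: (1×3600 + 4×60 + 0) × 30 + 15 = 115215.
Real time: 115215 / (30000/1001) = 7688681/2000 s.
Target frame: (7688681/2000) × (24000/1001) = 92172.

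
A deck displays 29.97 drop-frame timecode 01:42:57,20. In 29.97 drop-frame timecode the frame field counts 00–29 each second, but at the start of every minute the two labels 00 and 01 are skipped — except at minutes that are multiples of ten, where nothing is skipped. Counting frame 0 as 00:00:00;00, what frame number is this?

As if non-drop at 30 labels/s: (1 × 3600 + 42 × 60 + 57) × 30 + 20 = 185330.
Minute boundaries passed: 102; those not divisible by 10: 102 − 10 = 92; dropped labels = 2 × 92 = 184.
Actual frame index = 185330 − 184 = 185146.

185146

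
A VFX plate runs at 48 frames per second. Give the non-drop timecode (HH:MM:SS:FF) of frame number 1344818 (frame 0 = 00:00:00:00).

1344818 ÷ 48 = 28017 full seconds, remainder 2 frames.
28017 s = 7 h 46 min 57 s.
Timecode: 07:46:57:02.

07:46:57:02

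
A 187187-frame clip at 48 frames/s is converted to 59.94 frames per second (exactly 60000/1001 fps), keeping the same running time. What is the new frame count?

Target frames = source frames × (target rate / source rate) = 187187 × (60000/1001)/(48) = 187187 × 1250/1001 = 233750.

233750 frames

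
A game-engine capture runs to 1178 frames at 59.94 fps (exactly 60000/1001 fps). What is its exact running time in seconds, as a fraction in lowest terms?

Running time = 1178 ÷ (60000/1001) = 1178 × 1001/60000 = 589589/30000 s.

589589/30000 seconds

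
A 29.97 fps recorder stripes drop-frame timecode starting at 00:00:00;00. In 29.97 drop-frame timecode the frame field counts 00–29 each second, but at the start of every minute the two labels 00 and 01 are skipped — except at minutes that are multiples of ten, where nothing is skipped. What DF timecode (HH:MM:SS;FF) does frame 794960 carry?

Ten DF minutes hold 17982 frames, so frame 794960 lies in block 44 (frames 791208–809189) with 3752 frames into that block.
The block's first minute is 1800 frames and the rest 1798 each; 3752 frames reaches minute 2, so 44 × 18 + 2 × 2 = 796 labels have been skipped so far.
Adding those back, label number 794960 + 796 = 795756 at 30 labels/s is 26525 s + 6 f = 7 h 22 min 5 s frame 6, i.e. 07:22:05;06.

07:22:05;06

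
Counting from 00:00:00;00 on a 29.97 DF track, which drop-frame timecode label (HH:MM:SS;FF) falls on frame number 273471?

Ten DF minutes hold 17982 frames, so frame 273471 lies in block 15 (frames 269730–287711) with 3741 frames into that block.
The block's first minute is 1800 frames and the rest 1798 each; 3741 frames reaches minute 2, so 15 × 18 + 2 × 2 = 274 labels have been skipped so far.
Adding those back, label number 273471 + 274 = 273745 at 30 labels/s is 9124 s + 25 f = 2 h 32 min 4 s frame 25, i.e. 02:32:04;25.

02:32:04;25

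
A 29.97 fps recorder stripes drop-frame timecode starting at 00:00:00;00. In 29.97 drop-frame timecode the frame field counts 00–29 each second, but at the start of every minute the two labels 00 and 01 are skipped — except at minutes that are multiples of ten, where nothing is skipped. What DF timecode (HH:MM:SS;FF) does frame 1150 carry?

Each 10-minute DF block holds 10 × 60 × 30 − 9 × 2 = 17982 frames. 1150 ÷ 17982 → 0 full blocks, remainder 1150.
Within the partial block the first minute is 1800 frames and each further minute 1798, so 0 further minute boundaries passed. Total skipped labels = 18 × 0 + 2 × 0 = 0.
Non-drop label index = 1150 + 0 = 1150; at 30 labels/s that is 00:00:38:10, i.e. DF 00:00:38;10.

00:00:38;10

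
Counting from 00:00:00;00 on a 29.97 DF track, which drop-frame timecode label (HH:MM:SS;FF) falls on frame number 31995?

Each 10-minute DF block holds 10 × 60 × 30 − 9 × 2 = 17982 frames. 31995 ÷ 17982 → 1 full block, remainder 14013.
Within the partial block the first minute is 1800 frames and each further minute 1798, so 7 further minute boundaries passed. Total skipped labels = 18 × 1 + 2 × 7 = 32.
Non-drop label index = 31995 + 32 = 32027; at 30 labels/s that is 00:17:47:17, i.e. DF 00:17:47;17.

00:17:47;17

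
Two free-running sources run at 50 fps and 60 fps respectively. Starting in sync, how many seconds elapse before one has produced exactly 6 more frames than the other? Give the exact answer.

0.6 seconds

The gap grows by |60 − 50| = 10 frames per second.
Time for a 6-frame gap: 6 ÷ (10) = 0.6 s.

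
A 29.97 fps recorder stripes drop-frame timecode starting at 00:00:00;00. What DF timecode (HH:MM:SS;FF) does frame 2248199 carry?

20:50:14;29

Each 10-minute DF block holds 10 × 60 × 30 − 9 × 2 = 17982 frames. 2248199 ÷ 17982 → 125 full blocks, remainder 449.
Within the partial block the first minute is 1800 frames and each further minute 1798, so 0 further minute boundaries passed. Total skipped labels = 18 × 125 + 2 × 0 = 2250.
Non-drop label index = 2248199 + 2250 = 2250449; at 30 labels/s that is 20:50:14:29, i.e. DF 20:50:14;29.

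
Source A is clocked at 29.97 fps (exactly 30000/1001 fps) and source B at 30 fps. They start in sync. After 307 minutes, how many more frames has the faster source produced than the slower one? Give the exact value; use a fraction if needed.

307 min = 18420 s.
A emits 30000/1001 × 18420 = 552600000/1001 frames; B emits 30 × 18420 = 552600.
Difference = 552600/1001 frames (≈ 552.0480); B is ahead of A.

552600/1001 frames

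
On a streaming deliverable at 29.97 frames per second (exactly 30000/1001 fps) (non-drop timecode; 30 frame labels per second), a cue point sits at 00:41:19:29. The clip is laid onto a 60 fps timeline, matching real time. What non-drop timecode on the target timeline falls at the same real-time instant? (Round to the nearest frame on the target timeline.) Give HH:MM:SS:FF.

00:41:22:27

Source frame index: (0×3600 + 41×60 + 19) × 30 + 29 = 74399.
Real time: 74399 / (30000/1001) = 74473399/30000 s.
Target frame: (74473399/30000) × (60) = 74473399/500 ≈ 148946.798 → 148947.
At 60 labels/s: frame 148947 → 00:41:22:27.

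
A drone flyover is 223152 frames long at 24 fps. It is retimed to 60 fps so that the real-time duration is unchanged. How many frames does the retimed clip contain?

557880 frames

Target frames = source frames × (target rate / source rate) = 223152 × (60)/(24) = 223152 × 5/2 = 557880.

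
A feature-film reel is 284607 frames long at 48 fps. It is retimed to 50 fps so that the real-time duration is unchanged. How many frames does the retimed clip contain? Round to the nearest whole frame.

Frames at target rate = 284607 × (50) / (48) = 2371725/8 ≈ 296465.625.
Nearest whole frame: 296466.

296466 frames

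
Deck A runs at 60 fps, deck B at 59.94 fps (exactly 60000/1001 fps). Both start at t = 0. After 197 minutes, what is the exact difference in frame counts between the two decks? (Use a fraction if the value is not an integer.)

709200/1001 frames

197 min = 11820 s.
A emits 60 × 11820 = 709200 frames; B emits 60000/1001 × 11820 = 709200000/1001.
Difference = 709200/1001 frames (≈ 708.4915); B is behind A.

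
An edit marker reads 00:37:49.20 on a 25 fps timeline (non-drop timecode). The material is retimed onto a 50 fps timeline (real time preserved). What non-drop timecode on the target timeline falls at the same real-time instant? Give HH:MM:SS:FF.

00:37:49:40

Source frame index: (0×3600 + 37×60 + 49) × 25 + 20 = 56745.
Real time: 56745 / (25) = 11349/5 s.
Target frame: (11349/5) × (50) = 113490.
At 50 labels/s: frame 113490 → 00:37:49:40.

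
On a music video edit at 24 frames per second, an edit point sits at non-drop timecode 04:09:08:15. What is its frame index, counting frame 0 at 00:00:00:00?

358767

Total seconds to the label: (4 × 3600 + 9 × 60 + 8) = 14948.
Frame index = 14948 × 24 + 15 = 358767.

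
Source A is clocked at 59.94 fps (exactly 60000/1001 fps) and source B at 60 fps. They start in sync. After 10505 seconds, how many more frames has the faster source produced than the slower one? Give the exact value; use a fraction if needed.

A emits 60000/1001 × 10505 = 57300000/91 frames; B emits 60 × 10505 = 630300.
Difference = 57300/91 frames (≈ 629.6703); B is ahead of A.

57300/91 frames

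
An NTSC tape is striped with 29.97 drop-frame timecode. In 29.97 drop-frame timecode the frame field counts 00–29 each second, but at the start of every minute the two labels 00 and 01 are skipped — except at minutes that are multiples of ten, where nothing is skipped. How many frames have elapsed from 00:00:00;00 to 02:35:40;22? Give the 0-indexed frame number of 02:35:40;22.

As if non-drop at 30 labels/s: (2 × 3600 + 35 × 60 + 40) × 30 + 22 = 280222.
Minute boundaries passed: 155; those not divisible by 10: 155 − 15 = 140; dropped labels = 2 × 140 = 280.
Actual frame index = 280222 − 280 = 279942.

279942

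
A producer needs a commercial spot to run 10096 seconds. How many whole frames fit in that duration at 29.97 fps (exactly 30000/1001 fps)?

302577 frames

Frames = 10096 × 30000/1001 = 302880000/1001 ≈ 302577.4226.
Complete frames: 302577.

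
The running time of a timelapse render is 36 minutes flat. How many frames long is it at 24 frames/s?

51840 frames

36 min = 2160 s.
Frames = 2160 × 24 = 51840.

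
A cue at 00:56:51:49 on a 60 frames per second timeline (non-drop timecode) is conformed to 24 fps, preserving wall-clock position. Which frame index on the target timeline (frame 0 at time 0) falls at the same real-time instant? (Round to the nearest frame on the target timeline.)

Source frame index: (0×3600 + 56×60 + 51) × 60 + 49 = 204709.
Real time: 204709 / (60) = 204709/60 s.
Target frame: (204709/60) × (24) = 409418/5 ≈ 81883.600 → 81884.

frame 81884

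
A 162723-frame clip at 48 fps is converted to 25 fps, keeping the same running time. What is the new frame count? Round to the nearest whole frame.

84752 frames

Frames at target rate = 162723 × (25) / (48) = 1356025/16 ≈ 84751.562.
Nearest whole frame: 84752.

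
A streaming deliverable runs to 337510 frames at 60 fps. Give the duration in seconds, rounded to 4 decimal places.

Running time = 337510 × 1/60 = 33751/6 s ≈ 5625.1667 s.

5625.1667 seconds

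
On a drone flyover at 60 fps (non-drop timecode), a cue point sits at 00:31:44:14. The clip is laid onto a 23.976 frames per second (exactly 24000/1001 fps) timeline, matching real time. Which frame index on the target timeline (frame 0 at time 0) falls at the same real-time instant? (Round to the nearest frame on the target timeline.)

frame 45656

Source frame index: (0×3600 + 31×60 + 44) × 60 + 14 = 114254.
Real time: 114254 / (60) = 57127/30 s.
Target frame: (57127/30) × (24000/1001) = 6528800/143 ≈ 45655.944 → 45656.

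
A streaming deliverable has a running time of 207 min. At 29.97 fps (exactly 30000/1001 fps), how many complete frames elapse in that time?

207 min = 12420 s.
Frames = 12420 × 30000/1001 = 372600000/1001 ≈ 372227.7722.
Complete frames: 372227.

372227 frames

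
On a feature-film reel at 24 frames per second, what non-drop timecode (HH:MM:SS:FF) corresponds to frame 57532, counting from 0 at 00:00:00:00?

57532 ÷ 24 = 2397 full seconds, remainder 4 frames.
2397 s = 0 h 39 min 57 s.
Timecode: 00:39:57:04.

00:39:57:04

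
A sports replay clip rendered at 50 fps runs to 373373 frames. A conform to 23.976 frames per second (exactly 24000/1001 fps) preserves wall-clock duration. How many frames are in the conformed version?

179040 frames

Target frames = source frames × (target rate / source rate) = 373373 × (24000/1001)/(50) = 373373 × 480/1001 = 179040.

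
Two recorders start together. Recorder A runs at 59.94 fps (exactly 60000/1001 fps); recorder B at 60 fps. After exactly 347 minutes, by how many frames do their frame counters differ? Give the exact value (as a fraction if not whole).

1249200/1001 frames

347 min = 20820 s.
A emits 60000/1001 × 20820 = 1249200000/1001 frames; B emits 60 × 20820 = 1249200.
Difference = 1249200/1001 frames (≈ 1247.9520); B is ahead of A.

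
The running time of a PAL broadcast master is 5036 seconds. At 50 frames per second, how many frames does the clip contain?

251800 frames

Frames = 5036 × 50 = 251800.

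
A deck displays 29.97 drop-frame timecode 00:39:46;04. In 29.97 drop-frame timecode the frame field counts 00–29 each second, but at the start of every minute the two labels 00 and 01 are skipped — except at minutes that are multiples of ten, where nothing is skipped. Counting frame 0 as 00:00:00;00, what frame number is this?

71512

Complete 10-minute blocks: 3, each 17982 frames → 53946.
Remaining 9 whole minutes in the current block: 1800 + 8 × 1798 = 16184 frames.
Within the current minute: 46 × 30 + 4 − 2 = 1382 (labels ;00/;01 skipped at this minute). Total = 53946 + 16184 + 1382 = 71512.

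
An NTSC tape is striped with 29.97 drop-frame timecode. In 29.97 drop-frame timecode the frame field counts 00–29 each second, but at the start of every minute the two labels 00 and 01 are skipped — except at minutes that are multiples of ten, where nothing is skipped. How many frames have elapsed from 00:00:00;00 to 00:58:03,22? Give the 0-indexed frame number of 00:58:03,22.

As if non-drop at 30 labels/s: (0 × 3600 + 58 × 60 + 3) × 30 + 22 = 104512.
Minute boundaries passed: 58; those not divisible by 10: 58 − 5 = 53; dropped labels = 2 × 53 = 106.
Actual frame index = 104512 − 106 = 104406.

104406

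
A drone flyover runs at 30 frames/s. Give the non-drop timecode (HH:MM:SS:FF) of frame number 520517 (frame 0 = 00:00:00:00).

520517 ÷ 30 = 17350 full seconds, remainder 17 frames.
17350 s = 4 h 49 min 10 s.
Timecode: 04:49:10:17.

04:49:10:17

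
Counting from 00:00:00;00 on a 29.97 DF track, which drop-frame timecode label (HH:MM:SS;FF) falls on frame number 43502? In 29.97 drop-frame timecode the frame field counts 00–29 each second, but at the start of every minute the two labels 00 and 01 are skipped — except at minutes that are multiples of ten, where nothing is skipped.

00:24:11;16

Each 10-minute DF block holds 10 × 60 × 30 − 9 × 2 = 17982 frames. 43502 ÷ 17982 → 2 full blocks, remainder 7538.
Within the partial block the first minute is 1800 frames and each further minute 1798, so 4 further minute boundaries passed. Total skipped labels = 18 × 2 + 2 × 4 = 44.
Non-drop label index = 43502 + 44 = 43546; at 30 labels/s that is 00:24:11:16, i.e. DF 00:24:11;16.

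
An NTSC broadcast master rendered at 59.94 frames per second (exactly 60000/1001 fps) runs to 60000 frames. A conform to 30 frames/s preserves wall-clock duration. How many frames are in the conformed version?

30030 frames

Target frames = source frames × (target rate / source rate) = 60000 × (30)/(60000/1001) = 60000 × 1001/2000 = 30030.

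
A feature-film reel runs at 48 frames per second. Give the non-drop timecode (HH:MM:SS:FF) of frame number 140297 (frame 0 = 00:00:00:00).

00:48:42:41

140297 ÷ 48 = 2922 full seconds, remainder 41 frames.
2922 s = 0 h 48 min 42 s.
Timecode: 00:48:42:41.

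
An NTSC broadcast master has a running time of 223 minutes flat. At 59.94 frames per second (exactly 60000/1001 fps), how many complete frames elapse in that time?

801998 frames

223 min = 13380 s.
Frames = 13380 × 60000/1001 = 802800000/1001 ≈ 801998.0020.
Complete frames: 801998.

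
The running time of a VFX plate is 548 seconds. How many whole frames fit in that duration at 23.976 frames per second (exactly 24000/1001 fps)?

13138 frames

Frames = 548 × 24000/1001 = 13152000/1001 ≈ 13138.8611.
Complete frames: 13138.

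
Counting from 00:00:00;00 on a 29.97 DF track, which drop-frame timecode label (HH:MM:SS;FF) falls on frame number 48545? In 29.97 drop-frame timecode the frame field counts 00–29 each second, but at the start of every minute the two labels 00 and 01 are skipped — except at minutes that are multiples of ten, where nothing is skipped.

Ten DF minutes hold 17982 frames, so frame 48545 lies in block 2 (frames 35964–53945) with 12581 frames into that block.
The block's first minute is 1800 frames and the rest 1798 each; 12581 frames reaches minute 6, so 2 × 18 + 6 × 2 = 48 labels have been skipped so far.
Adding those back, label number 48545 + 48 = 48593 at 30 labels/s is 1619 s + 23 f = 0 h 26 min 59 s frame 23, i.e. 00:26:59;23.

00:26:59;23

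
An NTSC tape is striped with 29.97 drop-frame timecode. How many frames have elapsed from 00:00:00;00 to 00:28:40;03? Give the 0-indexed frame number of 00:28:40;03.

51551

Complete 10-minute blocks: 2, each 17982 frames → 35964.
Remaining 8 whole minutes in the current block: 1800 + 7 × 1798 = 14386 frames.
Within the current minute: 40 × 30 + 3 − 2 = 1201 (labels ;00/;01 skipped at this minute). Total = 35964 + 14386 + 1201 = 51551.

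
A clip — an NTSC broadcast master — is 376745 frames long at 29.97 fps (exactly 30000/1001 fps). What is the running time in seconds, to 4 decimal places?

12570.7248 seconds

Running time = 376745 × 1001/30000 = 75424349/6000 s ≈ 12570.7248 s.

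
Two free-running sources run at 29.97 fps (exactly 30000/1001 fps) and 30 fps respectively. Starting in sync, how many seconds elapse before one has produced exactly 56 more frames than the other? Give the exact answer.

The gap grows by |30 − 30000/1001| = 30/1001 frames per second.
Time for a 56-frame gap: 56 ÷ (30/1001) = 28028/15 s.

28028/15 seconds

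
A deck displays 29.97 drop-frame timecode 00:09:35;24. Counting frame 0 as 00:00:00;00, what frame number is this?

As if non-drop at 30 labels/s: (0 × 3600 + 9 × 60 + 35) × 30 + 24 = 17274.
Minute boundaries passed: 9; those not divisible by 10: 9 − 0 = 9; dropped labels = 2 × 9 = 18.
Actual frame index = 17274 − 18 = 17256.

17256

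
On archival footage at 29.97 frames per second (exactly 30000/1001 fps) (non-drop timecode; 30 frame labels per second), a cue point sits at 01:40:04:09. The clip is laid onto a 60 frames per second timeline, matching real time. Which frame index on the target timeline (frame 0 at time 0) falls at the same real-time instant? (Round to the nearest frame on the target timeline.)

frame 360618

Source frame index: (1×3600 + 40×60 + 4) × 30 + 9 = 180129.
Real time: 180129 / (30000/1001) = 60103043/10000 s.
Target frame: (60103043/10000) × (60) = 180309129/500 ≈ 360618.258 → 360618.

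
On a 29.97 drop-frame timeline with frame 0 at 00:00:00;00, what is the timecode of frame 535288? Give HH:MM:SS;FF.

04:57:40;24

Ten DF minutes hold 17982 frames, so frame 535288 lies in block 29 (frames 521478–539459) with 13810 frames into that block.
The block's first minute is 1800 frames and the rest 1798 each; 13810 frames reaches minute 7, so 29 × 18 + 7 × 2 = 536 labels have been skipped so far.
Adding those back, label number 535288 + 536 = 535824 at 30 labels/s is 17860 s + 24 f = 4 h 57 min 40 s frame 24, i.e. 04:57:40;24.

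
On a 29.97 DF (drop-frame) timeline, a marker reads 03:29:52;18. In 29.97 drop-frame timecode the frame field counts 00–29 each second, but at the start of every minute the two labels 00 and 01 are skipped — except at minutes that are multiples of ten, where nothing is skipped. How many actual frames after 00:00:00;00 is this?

As if non-drop at 30 labels/s: (3 × 3600 + 29 × 60 + 52) × 30 + 18 = 377778.
Minute boundaries passed: 209; those not divisible by 10: 209 − 20 = 189; dropped labels = 2 × 189 = 378.
Actual frame index = 377778 − 378 = 377400.

377400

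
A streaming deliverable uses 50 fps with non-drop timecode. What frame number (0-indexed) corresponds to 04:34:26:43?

823343

Total seconds to the label: (4 × 3600 + 34 × 60 + 26) = 16466.
Frame index = 16466 × 50 + 43 = 823343.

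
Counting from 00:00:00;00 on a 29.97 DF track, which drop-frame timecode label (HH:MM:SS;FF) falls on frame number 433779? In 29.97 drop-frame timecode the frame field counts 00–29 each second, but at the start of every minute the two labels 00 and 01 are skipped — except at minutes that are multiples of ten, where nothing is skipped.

04:01:13;23

Each 10-minute DF block holds 10 × 60 × 30 − 9 × 2 = 17982 frames. 433779 ÷ 17982 → 24 full blocks, remainder 2211.
Within the partial block the first minute is 1800 frames and each further minute 1798, so 1 further minute boundary passed. Total skipped labels = 18 × 24 + 2 × 1 = 434.
Non-drop label index = 433779 + 434 = 434213; at 30 labels/s that is 04:01:13:23, i.e. DF 04:01:13;23.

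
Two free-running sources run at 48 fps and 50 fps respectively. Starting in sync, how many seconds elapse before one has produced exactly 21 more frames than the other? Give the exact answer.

10.5 seconds

The gap grows by |50 − 48| = 2 frames per second.
Time for a 21-frame gap: 21 ÷ (2) = 10.5 s.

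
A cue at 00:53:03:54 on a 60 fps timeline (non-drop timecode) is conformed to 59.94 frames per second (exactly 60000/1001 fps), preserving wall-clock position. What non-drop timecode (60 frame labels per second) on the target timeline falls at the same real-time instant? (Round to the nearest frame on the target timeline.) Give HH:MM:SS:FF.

Source frame index: (0×3600 + 53×60 + 3) × 60 + 54 = 191034.
Real time: 191034 / (60) = 31839/10 s.
Target frame: (31839/10) × (60000/1001) = 191034000/1001 ≈ 190843.157 → 190843.
At 60 labels/s: frame 190843 → 00:53:00:43.

00:53:00:43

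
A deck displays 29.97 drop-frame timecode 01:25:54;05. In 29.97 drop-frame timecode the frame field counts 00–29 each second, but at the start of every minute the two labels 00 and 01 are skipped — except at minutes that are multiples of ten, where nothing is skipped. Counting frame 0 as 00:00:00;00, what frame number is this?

154471

As if non-drop at 30 labels/s: (1 × 3600 + 25 × 60 + 54) × 30 + 5 = 154625.
Minute boundaries passed: 85; those not divisible by 10: 85 − 8 = 77; dropped labels = 2 × 77 = 154.
Actual frame index = 154625 − 154 = 154471.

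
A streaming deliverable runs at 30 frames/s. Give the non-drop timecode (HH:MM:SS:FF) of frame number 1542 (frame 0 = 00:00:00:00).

00:00:51:12

1542 ÷ 30 = 51 full seconds, remainder 12 frames.
51 s = 0 h 0 min 51 s.
Timecode: 00:00:51:12.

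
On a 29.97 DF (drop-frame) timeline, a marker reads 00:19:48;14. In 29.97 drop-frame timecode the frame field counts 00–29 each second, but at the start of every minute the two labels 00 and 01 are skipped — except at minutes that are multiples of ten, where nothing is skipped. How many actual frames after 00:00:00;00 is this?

35618

Complete 10-minute blocks: 1, each 17982 frames → 17982.
Remaining 9 whole minutes in the current block: 1800 + 8 × 1798 = 16184 frames.
Within the current minute: 48 × 30 + 14 − 2 = 1452 (labels ;00/;01 skipped at this minute). Total = 17982 + 16184 + 1452 = 35618.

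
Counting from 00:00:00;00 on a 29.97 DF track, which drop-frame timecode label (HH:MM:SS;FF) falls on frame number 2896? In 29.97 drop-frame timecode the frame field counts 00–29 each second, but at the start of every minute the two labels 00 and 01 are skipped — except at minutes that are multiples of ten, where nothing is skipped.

00:01:36;18

Each 10-minute DF block holds 10 × 60 × 30 − 9 × 2 = 17982 frames. 2896 ÷ 17982 → 0 full blocks, remainder 2896.
Within the partial block the first minute is 1800 frames and each further minute 1798, so 1 further minute boundary passed. Total skipped labels = 18 × 0 + 2 × 1 = 2.
Non-drop label index = 2896 + 2 = 2898; at 30 labels/s that is 00:01:36:18, i.e. DF 00:01:36;18.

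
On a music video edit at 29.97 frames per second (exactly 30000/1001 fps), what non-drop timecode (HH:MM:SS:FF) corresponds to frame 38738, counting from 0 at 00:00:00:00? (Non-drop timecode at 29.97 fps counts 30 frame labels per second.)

38738 ÷ 30 = 1291 full seconds, remainder 8 frames.
1291 s = 0 h 21 min 31 s.
Timecode: 00:21:31:08.

00:21:31:08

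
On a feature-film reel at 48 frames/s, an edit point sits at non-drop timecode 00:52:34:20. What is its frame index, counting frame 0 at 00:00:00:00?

Total seconds to the label: (0 × 3600 + 52 × 60 + 34) = 3154.
Frame index = 3154 × 48 + 20 = 151412.

frame 151412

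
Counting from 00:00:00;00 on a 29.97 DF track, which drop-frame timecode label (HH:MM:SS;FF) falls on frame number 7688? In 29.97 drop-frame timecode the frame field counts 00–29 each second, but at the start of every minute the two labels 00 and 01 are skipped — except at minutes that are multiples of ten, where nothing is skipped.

Each 10-minute DF block holds 10 × 60 × 30 − 9 × 2 = 17982 frames. 7688 ÷ 17982 → 0 full blocks, remainder 7688.
Within the partial block the first minute is 1800 frames and each further minute 1798, so 4 further minute boundaries passed. Total skipped labels = 18 × 0 + 2 × 4 = 8.
Non-drop label index = 7688 + 8 = 7696; at 30 labels/s that is 00:04:16:16, i.e. DF 00:04:16;16.

00:04:16;16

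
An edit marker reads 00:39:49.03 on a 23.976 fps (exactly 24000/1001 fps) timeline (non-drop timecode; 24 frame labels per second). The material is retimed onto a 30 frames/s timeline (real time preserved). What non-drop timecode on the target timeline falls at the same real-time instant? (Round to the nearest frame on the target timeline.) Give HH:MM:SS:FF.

00:39:51:15

Source frame index: (0×3600 + 39×60 + 49) × 24 + 3 = 57339.
Real time: 57339 / (24000/1001) = 19132113/8000 s.
Target frame: (19132113/8000) × (30) = 57396339/800 ≈ 71745.424 → 71745.
At 30 labels/s: frame 71745 → 00:39:51:15.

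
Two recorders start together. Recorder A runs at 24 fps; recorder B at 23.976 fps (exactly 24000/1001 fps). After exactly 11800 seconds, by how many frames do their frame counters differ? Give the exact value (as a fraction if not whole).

283200/1001 frames

A emits 24 × 11800 = 283200 frames; B emits 24000/1001 × 11800 = 283200000/1001.
Difference = 283200/1001 frames (≈ 282.9171); B is behind A.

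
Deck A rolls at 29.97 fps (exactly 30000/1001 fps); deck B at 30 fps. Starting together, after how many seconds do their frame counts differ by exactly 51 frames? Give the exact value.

1701.7 seconds

The gap grows by |30 − 30000/1001| = 30/1001 frames per second.
Time for a 51-frame gap: 51 ÷ (30/1001) = 1701.7 s.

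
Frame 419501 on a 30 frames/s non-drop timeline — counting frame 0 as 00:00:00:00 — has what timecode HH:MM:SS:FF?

419501 ÷ 30 = 13983 full seconds, remainder 11 frames.
13983 s = 3 h 53 min 3 s.
Timecode: 03:53:03:11.

03:53:03:11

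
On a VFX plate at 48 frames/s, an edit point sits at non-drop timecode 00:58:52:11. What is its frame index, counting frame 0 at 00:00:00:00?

frame 169547

Total seconds to the label: (0 × 3600 + 58 × 60 + 52) = 3532.
Frame index = 3532 × 48 + 11 = 169547.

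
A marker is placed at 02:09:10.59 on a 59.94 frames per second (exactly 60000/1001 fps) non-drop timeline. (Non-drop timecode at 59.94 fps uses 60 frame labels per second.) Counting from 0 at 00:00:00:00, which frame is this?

Total seconds to the label: (2 × 3600 + 9 × 60 + 10) = 7750.
Frame index = 7750 × 60 + 59 = 465059.

frame 465059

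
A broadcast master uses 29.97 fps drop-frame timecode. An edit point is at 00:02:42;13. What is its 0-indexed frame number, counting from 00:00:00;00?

4869

Complete 10-minute blocks: 0, each 17982 frames → 0.
Remaining 2 whole minutes in the current block: 1800 + 1 × 1798 = 3598 frames.
Within the current minute: 42 × 30 + 13 − 2 = 1271 (labels ;00/;01 skipped at this minute). Total = 0 + 3598 + 1271 = 4869.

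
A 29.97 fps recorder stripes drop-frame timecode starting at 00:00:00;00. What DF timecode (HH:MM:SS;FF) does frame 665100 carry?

06:09:52;06

Ten DF minutes hold 17982 frames, so frame 665100 lies in block 36 (frames 647352–665333) with 17748 frames into that block.
The block's first minute is 1800 frames and the rest 1798 each; 17748 frames reaches minute 9, so 36 × 18 + 9 × 2 = 666 labels have been skipped so far.
Adding those back, label number 665100 + 666 = 665766 at 30 labels/s is 22192 s + 6 f = 6 h 9 min 52 s frame 6, i.e. 06:09:52;06.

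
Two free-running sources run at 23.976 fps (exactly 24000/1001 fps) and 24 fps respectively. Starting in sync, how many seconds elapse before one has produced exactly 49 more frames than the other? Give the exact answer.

49049/24 seconds

The gap grows by |24 − 24000/1001| = 24/1001 frames per second.
Time for a 49-frame gap: 49 ÷ (24/1001) = 49049/24 s.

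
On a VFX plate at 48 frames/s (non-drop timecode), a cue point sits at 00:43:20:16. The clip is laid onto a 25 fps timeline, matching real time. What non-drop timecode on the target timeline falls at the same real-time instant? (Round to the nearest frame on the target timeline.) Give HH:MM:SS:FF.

00:43:20:08

Source frame index: (0×3600 + 43×60 + 20) × 48 + 16 = 124816.
Real time: 124816 / (48) = 7801/3 s.
Target frame: (7801/3) × (25) = 195025/3 ≈ 65008.333 → 65008.
At 25 labels/s: frame 65008 → 00:43:20:08.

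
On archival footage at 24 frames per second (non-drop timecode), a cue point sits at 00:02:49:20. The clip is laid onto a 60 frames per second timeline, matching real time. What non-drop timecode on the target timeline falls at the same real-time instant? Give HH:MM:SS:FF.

00:02:49:50

Source frame index: (0×3600 + 2×60 + 49) × 24 + 20 = 4076.
Real time: 4076 / (24) = 1019/6 s.
Target frame: (1019/6) × (60) = 10190.
At 60 labels/s: frame 10190 → 00:02:49:50.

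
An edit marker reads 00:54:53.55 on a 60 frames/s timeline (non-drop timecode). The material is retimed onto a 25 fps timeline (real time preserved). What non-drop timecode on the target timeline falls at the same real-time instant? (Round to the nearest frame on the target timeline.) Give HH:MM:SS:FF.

00:54:53:23

Source frame index: (0×3600 + 54×60 + 53) × 60 + 55 = 197635.
Real time: 197635 / (60) = 39527/12 s.
Target frame: (39527/12) × (25) = 988175/12 ≈ 82347.917 → 82348.
At 25 labels/s: frame 82348 → 00:54:53:23.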